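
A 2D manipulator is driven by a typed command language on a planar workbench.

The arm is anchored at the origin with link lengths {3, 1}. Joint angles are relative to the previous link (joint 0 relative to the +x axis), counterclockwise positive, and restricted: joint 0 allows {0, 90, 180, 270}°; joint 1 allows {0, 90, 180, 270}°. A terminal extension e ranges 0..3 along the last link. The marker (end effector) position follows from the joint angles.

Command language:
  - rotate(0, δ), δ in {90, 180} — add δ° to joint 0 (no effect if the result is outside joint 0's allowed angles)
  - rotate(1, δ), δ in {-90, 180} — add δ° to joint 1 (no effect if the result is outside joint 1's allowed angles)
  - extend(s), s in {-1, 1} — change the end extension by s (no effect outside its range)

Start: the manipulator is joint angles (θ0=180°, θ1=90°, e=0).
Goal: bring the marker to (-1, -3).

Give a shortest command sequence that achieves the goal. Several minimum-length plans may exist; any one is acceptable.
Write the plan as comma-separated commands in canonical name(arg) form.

from: joint angles (θ0=180°, θ1=90°, e=0)
t=1 rotate(0, 90) ⇒ joint angles (θ0=270°, θ1=90°, e=0)
t=2 rotate(1, 180) ⇒ joint angles (θ0=270°, θ1=270°, e=0)
shorter routes all fall short; 2 is best.

rotate(0, 90), rotate(1, 180)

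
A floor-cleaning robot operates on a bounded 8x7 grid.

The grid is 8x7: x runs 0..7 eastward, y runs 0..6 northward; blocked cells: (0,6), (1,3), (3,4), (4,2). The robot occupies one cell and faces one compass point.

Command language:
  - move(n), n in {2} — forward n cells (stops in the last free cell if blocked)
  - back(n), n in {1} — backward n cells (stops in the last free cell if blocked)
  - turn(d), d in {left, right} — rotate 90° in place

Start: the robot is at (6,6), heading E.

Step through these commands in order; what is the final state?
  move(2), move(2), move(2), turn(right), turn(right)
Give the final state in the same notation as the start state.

begin: at (6,6), heading E
step 1 (move(2)): at (7,6), heading E
step 2 (move(2)): at (7,6), heading E
step 3 (move(2)): at (7,6), heading E
step 4 (turn(right)): at (7,6), heading S
step 5 (turn(right)): at (7,6), heading W

at (7,6), heading W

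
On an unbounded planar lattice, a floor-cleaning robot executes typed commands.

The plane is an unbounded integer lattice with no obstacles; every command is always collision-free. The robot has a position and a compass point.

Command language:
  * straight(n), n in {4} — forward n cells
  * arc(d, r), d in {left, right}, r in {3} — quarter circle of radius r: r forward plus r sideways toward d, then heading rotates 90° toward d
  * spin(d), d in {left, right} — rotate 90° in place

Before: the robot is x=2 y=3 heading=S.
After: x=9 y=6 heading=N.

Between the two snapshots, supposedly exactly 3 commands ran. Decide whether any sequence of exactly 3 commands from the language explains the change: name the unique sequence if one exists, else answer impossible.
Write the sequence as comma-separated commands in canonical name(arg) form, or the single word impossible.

key: position moved to (9,6) AND the heading swung to N — translation plus rotation needed
start: x=2 y=3 heading=S
t=1 spin(left) ⇒ x=2 y=3 heading=E
t=2 straight(4) ⇒ x=6 y=3 heading=E
t=3 arc(left, 3) ⇒ x=9 y=6 heading=N
no rival 3-sequence matches.

spin(left), straight(4), arc(left, 3)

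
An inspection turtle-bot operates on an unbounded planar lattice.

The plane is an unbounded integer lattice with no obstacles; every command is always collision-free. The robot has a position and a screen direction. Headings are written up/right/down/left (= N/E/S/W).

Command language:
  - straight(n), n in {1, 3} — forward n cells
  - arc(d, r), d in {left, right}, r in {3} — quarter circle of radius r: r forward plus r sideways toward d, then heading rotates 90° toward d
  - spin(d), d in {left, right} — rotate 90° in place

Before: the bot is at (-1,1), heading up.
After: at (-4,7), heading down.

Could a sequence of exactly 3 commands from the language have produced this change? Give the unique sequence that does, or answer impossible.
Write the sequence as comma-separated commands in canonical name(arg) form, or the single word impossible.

straight(3), arc(left, 3), spin(left)

key: order matters: swapping straight(3) and spin(left) lands elsewhere
t0: at (-1,1), heading up
t=1 straight(3) ⇒ at (-1,4), heading up
t=2 arc(left, 3) ⇒ at (-4,7), heading left
t=3 spin(left) ⇒ at (-4,7), heading down
no other 3-command option fits: unique.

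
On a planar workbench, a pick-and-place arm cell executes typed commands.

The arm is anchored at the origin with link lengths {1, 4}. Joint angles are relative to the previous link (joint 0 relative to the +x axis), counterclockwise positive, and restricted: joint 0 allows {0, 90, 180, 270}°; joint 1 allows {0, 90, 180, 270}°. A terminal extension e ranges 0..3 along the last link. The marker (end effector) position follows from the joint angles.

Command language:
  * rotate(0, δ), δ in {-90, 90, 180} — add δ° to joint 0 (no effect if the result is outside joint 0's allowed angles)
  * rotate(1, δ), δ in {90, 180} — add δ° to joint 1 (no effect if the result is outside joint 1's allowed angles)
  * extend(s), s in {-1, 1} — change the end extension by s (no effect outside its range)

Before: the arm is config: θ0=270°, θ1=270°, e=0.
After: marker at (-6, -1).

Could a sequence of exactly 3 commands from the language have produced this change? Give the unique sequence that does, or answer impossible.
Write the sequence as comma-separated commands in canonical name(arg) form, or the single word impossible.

extend(-1), extend(1), extend(1)

key: running extend(1) before extend(-1) would end elsewhere — order is forced
initial: config: θ0=270°, θ1=270°, e=0
[1] after extend(-1): config: θ0=270°, θ1=270°, e=0
[2] after extend(1): config: θ0=270°, θ1=270°, e=1
[3] after extend(1): config: θ0=270°, θ1=270°, e=2
uniquely the one of 343 3-step routes that fits.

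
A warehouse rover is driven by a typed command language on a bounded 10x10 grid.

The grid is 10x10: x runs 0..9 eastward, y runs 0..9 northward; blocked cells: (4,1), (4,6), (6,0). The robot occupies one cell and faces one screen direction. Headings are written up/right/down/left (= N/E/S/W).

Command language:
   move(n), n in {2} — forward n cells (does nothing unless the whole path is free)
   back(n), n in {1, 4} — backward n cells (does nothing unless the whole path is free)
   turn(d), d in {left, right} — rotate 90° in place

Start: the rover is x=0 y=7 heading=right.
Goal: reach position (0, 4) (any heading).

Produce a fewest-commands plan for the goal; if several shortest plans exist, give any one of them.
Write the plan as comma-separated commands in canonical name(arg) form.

initial: x=0 y=7 heading=right
t=1 turn(left) ⇒ x=0 y=7 heading=up
t=2 back(4) ⇒ x=0 y=3 heading=up
t=3 move(2) ⇒ x=0 y=5 heading=up
t=4 back(1) ⇒ x=0 y=4 heading=up
minimal: 4 command(s), checked below 4.

turn(left), back(4), move(2), back(1)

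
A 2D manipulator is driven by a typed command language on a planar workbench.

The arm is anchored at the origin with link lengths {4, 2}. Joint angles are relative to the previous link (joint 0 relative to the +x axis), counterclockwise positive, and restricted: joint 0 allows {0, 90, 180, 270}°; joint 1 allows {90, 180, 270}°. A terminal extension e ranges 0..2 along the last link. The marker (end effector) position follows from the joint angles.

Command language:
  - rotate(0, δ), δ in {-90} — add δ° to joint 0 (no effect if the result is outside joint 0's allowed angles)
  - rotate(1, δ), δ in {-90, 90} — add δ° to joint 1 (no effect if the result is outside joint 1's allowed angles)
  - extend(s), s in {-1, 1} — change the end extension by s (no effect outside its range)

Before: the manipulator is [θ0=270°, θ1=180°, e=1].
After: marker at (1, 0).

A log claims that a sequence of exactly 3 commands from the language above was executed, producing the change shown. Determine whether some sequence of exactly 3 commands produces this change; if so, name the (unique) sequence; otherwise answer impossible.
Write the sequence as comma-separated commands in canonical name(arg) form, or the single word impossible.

rotate(0, -90), rotate(0, -90), rotate(0, -90)

begin: [θ0=270°, θ1=180°, e=1]
[1] after rotate(0, -90): [θ0=180°, θ1=180°, e=1]
[2] after rotate(0, -90): [θ0=90°, θ1=180°, e=1]
[3] after rotate(0, -90): [θ0=0°, θ1=180°, e=1]
uniquely the one of 125 3-step routes that fits.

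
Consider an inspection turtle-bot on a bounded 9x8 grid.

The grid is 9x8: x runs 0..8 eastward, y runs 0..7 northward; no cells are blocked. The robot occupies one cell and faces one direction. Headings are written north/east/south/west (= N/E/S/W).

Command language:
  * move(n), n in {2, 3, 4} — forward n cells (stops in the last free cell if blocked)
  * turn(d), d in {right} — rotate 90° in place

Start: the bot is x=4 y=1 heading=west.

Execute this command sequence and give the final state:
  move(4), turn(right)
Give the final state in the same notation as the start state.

begin: x=4 y=1 heading=west
1. move(4) → x=0 y=1 heading=west
2. turn(right) → x=0 y=1 heading=north

x=0 y=1 heading=north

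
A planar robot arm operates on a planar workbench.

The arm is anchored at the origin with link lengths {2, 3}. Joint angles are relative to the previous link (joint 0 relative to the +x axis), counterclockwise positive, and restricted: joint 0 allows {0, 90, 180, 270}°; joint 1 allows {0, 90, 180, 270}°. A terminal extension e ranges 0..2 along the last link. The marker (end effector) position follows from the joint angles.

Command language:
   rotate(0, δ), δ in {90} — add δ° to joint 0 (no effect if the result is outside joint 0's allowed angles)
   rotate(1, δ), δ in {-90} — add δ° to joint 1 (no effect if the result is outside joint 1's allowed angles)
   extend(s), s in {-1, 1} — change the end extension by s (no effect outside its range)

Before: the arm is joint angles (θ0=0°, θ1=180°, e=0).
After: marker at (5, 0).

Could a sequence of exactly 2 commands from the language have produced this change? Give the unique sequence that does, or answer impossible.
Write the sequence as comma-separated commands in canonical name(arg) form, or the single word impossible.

rotate(1, -90), rotate(1, -90)

from: joint angles (θ0=0°, θ1=180°, e=0)
[1] after rotate(1, -90): joint angles (θ0=0°, θ1=90°, e=0)
[2] after rotate(1, -90): joint angles (θ0=0°, θ1=0°, e=0)
uniquely the one of 16 2-step routes that fits.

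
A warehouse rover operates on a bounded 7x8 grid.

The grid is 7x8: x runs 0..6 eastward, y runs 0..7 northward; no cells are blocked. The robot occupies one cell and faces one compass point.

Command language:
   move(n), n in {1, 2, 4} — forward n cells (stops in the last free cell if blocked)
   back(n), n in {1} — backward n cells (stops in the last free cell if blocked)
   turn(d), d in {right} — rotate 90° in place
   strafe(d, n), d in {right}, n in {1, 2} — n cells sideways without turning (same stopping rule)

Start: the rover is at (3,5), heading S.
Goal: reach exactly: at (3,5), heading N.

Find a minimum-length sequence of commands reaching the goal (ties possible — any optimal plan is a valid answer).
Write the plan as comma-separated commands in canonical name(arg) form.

start: at (3,5), heading S
t=1 turn(right) ⇒ at (3,5), heading W
t=2 turn(right) ⇒ at (3,5), heading N
minimal: 2 command(s), checked below 2.

turn(right), turn(right)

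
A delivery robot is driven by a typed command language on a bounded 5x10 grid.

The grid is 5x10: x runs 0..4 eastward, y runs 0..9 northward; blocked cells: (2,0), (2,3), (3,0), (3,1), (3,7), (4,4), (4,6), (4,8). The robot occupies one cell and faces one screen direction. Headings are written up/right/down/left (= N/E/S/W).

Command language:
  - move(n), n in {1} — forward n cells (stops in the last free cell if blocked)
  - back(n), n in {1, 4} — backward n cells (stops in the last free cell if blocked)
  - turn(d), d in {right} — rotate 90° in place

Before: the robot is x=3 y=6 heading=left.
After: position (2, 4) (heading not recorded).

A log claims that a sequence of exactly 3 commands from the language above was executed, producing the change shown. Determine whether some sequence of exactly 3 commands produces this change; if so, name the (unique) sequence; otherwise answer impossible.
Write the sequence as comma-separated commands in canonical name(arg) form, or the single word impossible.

key: order matters: swapping move(1) and back(4) lands elsewhere
t0: x=3 y=6 heading=left
step 1 (move(1)): x=2 y=6 heading=left
step 2 (turn(right)): x=2 y=6 heading=up
step 3 (back(4)): x=2 y=4 heading=up
no rival 3-sequence matches.

move(1), turn(right), back(4)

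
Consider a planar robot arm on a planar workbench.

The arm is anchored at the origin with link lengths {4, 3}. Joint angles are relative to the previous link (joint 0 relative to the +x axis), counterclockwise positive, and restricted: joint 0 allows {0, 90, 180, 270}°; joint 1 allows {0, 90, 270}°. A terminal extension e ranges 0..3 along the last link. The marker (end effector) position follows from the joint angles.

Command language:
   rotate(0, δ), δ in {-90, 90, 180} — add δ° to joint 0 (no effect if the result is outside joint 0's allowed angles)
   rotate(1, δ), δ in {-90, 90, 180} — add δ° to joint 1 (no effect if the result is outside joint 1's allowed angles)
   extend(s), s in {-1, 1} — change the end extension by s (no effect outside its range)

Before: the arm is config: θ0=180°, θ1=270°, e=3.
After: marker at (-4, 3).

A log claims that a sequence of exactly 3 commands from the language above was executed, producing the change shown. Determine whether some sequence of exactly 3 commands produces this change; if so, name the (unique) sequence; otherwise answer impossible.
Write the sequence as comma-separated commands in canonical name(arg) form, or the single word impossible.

extend(-1), extend(-1), extend(-1)

initial: config: θ0=180°, θ1=270°, e=3
t=1 extend(-1) ⇒ config: θ0=180°, θ1=270°, e=2
t=2 extend(-1) ⇒ config: θ0=180°, θ1=270°, e=1
t=3 extend(-1) ⇒ config: θ0=180°, θ1=270°, e=0
no rival 3-sequence matches.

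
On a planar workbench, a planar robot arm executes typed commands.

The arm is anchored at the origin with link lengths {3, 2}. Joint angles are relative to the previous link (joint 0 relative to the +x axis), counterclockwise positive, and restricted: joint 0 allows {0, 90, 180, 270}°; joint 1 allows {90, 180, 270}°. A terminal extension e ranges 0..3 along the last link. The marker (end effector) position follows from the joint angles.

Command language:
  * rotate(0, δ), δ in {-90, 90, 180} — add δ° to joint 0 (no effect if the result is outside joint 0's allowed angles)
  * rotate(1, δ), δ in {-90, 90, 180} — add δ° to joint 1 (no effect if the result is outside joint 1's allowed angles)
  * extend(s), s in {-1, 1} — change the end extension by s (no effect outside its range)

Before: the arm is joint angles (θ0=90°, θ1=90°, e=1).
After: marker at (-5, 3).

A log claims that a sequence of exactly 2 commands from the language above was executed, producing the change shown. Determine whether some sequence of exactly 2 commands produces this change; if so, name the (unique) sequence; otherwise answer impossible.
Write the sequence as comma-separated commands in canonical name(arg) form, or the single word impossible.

initial: joint angles (θ0=90°, θ1=90°, e=1)
step 1 (extend(1)): joint angles (θ0=90°, θ1=90°, e=2)
step 2 (extend(1)): joint angles (θ0=90°, θ1=90°, e=3)
all 64 alternatives checked — unique.

extend(1), extend(1)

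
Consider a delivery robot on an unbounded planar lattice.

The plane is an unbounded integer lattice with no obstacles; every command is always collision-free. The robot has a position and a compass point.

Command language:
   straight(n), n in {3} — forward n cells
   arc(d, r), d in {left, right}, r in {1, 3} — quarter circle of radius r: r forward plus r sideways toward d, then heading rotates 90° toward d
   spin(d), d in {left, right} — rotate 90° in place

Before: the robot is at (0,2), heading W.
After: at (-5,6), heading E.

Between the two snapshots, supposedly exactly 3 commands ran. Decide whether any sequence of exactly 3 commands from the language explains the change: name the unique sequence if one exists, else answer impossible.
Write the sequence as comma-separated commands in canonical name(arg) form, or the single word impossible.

straight(3), arc(right, 3), arc(right, 1)

key: running arc(right, 1) before straight(3) would end elsewhere — order is forced
t0: at (0,2), heading W
[1] after straight(3): at (-3,2), heading W
[2] after arc(right, 3): at (-6,5), heading N
[3] after arc(right, 1): at (-5,6), heading E
all 343 alternatives checked — unique.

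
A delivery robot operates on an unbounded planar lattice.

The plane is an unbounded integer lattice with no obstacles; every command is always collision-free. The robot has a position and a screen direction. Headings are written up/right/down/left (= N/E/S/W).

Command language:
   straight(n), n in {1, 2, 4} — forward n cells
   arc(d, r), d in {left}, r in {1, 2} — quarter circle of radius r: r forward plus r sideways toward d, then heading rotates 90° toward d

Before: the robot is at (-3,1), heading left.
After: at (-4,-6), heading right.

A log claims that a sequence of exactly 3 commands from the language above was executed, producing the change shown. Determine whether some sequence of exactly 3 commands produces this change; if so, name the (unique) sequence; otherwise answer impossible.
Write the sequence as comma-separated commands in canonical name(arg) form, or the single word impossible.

key: position moved to (-4,-6) AND the heading swung to E — translation plus rotation needed
t0: at (-3,1), heading left
t=1 arc(left, 2) ⇒ at (-5,-1), heading down
t=2 straight(4) ⇒ at (-5,-5), heading down
t=3 arc(left, 1) ⇒ at (-4,-6), heading right
uniquely the one of 125 3-step routes that fits.

arc(left, 2), straight(4), arc(left, 1)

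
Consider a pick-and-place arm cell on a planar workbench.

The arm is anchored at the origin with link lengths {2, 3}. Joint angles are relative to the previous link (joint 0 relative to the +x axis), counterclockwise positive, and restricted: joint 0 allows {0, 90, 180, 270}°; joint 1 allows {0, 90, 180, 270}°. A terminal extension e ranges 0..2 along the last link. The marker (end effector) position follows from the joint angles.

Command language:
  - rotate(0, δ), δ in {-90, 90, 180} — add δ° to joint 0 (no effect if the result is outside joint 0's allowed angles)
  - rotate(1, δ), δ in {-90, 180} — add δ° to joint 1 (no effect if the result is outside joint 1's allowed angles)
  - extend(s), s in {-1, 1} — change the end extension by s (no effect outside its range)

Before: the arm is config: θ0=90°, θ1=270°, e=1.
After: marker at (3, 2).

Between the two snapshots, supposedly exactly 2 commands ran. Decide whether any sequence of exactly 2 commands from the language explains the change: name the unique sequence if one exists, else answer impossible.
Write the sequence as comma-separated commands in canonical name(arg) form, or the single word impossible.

t0: config: θ0=90°, θ1=270°, e=1
t=1 extend(-1) ⇒ config: θ0=90°, θ1=270°, e=0
t=2 extend(-1) ⇒ config: θ0=90°, θ1=270°, e=0
all 49 alternatives checked — unique.

extend(-1), extend(-1)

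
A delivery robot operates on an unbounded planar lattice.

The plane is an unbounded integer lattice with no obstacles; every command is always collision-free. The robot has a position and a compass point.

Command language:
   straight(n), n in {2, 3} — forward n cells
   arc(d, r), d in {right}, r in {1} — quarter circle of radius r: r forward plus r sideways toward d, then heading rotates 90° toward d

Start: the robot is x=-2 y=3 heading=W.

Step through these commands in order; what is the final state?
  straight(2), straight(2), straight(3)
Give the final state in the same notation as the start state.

from: x=-2 y=3 heading=W
step 1 (straight(2)): x=-4 y=3 heading=W
step 2 (straight(2)): x=-6 y=3 heading=W
step 3 (straight(3)): x=-9 y=3 heading=W

x=-9 y=3 heading=W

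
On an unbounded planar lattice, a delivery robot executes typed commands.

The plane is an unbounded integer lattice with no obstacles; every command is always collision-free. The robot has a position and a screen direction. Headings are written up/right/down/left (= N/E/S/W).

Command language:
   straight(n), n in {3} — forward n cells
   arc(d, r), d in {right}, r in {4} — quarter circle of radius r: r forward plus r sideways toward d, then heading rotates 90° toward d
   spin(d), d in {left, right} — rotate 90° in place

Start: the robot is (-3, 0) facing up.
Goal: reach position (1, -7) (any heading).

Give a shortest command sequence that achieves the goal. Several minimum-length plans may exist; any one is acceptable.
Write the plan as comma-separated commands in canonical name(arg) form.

from: (-3, 0) facing up
[1] after spin(right): (-3, 0) facing right
[2] after arc(right, 4): (1, -4) facing down
[3] after straight(3): (1, -7) facing down
no 2-step plan works, so 3 is optimal.

spin(right), arc(right, 4), straight(3)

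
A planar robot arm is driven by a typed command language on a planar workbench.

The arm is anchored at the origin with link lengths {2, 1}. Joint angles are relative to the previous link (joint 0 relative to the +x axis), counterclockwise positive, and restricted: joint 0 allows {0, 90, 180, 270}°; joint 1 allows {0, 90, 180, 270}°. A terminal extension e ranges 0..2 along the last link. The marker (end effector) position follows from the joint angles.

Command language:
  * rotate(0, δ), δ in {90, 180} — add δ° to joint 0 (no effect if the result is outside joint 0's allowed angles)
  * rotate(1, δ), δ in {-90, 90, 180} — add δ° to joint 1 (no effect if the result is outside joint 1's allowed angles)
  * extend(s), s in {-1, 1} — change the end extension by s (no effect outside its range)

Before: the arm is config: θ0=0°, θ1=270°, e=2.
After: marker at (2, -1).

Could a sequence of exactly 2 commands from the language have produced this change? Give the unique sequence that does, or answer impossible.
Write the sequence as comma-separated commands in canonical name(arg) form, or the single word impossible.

t0: config: θ0=0°, θ1=270°, e=2
t=1 extend(-1) ⇒ config: θ0=0°, θ1=270°, e=1
t=2 extend(-1) ⇒ config: θ0=0°, θ1=270°, e=0
no rival 2-sequence matches.

extend(-1), extend(-1)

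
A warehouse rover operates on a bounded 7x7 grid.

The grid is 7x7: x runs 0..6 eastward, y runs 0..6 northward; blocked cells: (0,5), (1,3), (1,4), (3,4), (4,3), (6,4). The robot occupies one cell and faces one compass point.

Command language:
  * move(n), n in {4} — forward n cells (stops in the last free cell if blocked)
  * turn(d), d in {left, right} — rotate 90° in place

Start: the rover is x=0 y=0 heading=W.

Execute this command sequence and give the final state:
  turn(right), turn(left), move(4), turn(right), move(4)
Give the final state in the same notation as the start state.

x=0 y=4 heading=N

begin: x=0 y=0 heading=W
1. turn(right) → x=0 y=0 heading=N
2. turn(left) → x=0 y=0 heading=W
3. move(4) → x=0 y=0 heading=W
4. turn(right) → x=0 y=0 heading=N
5. move(4) → x=0 y=4 heading=N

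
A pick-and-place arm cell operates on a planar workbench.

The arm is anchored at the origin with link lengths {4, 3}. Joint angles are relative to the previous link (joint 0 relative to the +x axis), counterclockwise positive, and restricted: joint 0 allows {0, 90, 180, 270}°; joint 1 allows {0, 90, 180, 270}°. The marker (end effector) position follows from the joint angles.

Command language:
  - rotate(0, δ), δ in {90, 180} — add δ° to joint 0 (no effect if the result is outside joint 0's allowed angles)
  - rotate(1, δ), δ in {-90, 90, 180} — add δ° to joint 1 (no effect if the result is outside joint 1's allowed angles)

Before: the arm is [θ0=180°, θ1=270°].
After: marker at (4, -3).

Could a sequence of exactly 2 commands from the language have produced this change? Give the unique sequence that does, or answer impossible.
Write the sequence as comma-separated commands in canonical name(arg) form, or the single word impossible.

rotate(0, 90), rotate(0, 90)

begin: [θ0=180°, θ1=270°]
1. rotate(0, 90) → [θ0=270°, θ1=270°]
2. rotate(0, 90) → [θ0=0°, θ1=270°]
all 25 alternatives checked — unique.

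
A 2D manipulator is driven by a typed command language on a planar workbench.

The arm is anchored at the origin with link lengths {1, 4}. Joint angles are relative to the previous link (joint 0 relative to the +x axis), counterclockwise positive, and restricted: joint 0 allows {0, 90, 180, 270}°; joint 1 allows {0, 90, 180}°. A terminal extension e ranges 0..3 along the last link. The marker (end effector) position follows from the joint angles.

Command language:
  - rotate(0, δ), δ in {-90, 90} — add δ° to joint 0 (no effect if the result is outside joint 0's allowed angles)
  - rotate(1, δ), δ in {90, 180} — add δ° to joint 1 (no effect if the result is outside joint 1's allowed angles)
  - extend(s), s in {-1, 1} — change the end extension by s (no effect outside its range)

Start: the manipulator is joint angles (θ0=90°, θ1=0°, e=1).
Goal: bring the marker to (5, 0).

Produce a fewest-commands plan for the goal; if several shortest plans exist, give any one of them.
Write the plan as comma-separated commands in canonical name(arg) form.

begin: joint angles (θ0=90°, θ1=0°, e=1)
1. extend(-1) → joint angles (θ0=90°, θ1=0°, e=0)
2. rotate(0, -90) → joint angles (θ0=0°, θ1=0°, e=0)
minimal: 2 command(s), checked below 2.

extend(-1), rotate(0, -90)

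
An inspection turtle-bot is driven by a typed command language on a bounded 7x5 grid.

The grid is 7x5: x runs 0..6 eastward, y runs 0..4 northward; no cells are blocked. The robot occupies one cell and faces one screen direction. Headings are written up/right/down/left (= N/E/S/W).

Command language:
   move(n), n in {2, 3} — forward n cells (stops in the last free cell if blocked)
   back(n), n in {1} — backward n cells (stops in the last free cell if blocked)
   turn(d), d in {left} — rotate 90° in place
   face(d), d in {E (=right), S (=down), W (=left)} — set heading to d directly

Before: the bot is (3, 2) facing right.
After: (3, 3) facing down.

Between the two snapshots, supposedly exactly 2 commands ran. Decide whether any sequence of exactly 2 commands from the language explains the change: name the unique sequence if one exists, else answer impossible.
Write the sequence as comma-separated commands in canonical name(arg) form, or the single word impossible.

face(S), back(1)

key: running back(1) before face(S) would end elsewhere — order is forced
t0: (3, 2) facing right
[1] after face(S): (3, 2) facing down
[2] after back(1): (3, 3) facing down
no rival 2-sequence matches.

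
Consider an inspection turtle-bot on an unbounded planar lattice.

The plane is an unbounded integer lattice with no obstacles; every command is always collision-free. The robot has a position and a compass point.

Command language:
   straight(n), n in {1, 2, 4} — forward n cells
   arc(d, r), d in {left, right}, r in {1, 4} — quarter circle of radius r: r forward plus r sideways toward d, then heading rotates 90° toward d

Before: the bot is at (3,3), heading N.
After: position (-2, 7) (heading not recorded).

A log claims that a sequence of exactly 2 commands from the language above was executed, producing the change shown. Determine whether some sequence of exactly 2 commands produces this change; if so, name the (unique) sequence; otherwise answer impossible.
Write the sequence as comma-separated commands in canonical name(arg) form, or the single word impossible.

arc(left, 4), straight(1)

key: running straight(1) before arc(left, 4) would end elsewhere — order is forced
initial: at (3,3), heading N
step 1 (arc(left, 4)): at (-1,7), heading W
step 2 (straight(1)): at (-2,7), heading W
all 49 alternatives checked — unique.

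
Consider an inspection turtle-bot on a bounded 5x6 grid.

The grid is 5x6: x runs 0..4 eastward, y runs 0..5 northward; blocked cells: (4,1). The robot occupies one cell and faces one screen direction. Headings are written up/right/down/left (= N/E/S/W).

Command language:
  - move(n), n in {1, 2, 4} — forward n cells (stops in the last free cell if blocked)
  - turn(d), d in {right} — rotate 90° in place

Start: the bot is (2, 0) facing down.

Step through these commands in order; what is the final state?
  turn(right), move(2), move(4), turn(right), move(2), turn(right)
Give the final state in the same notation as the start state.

(0, 2) facing right

initial: (2, 0) facing down
1. turn(right) → (2, 0) facing left
2. move(2) → (0, 0) facing left
3. move(4) → (0, 0) facing left
4. turn(right) → (0, 0) facing up
5. move(2) → (0, 2) facing up
6. turn(right) → (0, 2) facing right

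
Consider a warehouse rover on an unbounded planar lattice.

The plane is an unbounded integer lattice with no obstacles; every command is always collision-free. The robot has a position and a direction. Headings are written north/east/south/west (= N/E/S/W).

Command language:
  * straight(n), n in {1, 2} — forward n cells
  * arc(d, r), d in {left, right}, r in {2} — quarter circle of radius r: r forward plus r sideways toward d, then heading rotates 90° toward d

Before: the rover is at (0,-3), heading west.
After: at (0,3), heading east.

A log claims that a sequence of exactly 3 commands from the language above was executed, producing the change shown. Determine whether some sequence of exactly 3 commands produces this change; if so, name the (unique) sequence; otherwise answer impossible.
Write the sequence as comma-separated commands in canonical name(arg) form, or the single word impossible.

arc(right, 2), straight(2), arc(right, 2)

key: position moved to (0,3) AND the heading swung to E — translation plus rotation needed
initial: at (0,-3), heading west
t=1 arc(right, 2) ⇒ at (-2,-1), heading north
t=2 straight(2) ⇒ at (-2,1), heading north
t=3 arc(right, 2) ⇒ at (0,3), heading east
no rival 3-sequence matches.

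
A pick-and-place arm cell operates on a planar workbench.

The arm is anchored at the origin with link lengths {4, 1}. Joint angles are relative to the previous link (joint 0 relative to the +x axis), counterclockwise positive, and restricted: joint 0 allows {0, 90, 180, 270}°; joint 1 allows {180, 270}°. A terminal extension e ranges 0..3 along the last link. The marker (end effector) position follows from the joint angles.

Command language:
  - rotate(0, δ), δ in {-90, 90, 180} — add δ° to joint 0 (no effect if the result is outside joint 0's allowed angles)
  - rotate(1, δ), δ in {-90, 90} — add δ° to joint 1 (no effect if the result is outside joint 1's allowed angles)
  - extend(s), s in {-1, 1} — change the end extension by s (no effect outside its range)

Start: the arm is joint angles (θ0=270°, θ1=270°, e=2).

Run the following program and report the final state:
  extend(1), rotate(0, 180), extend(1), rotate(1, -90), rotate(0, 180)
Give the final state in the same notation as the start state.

joint angles (θ0=270°, θ1=180°, e=3)

t0: joint angles (θ0=270°, θ1=270°, e=2)
t=1 extend(1) ⇒ joint angles (θ0=270°, θ1=270°, e=3)
t=2 rotate(0, 180) ⇒ joint angles (θ0=90°, θ1=270°, e=3)
t=3 extend(1) ⇒ joint angles (θ0=90°, θ1=270°, e=3)
t=4 rotate(1, -90) ⇒ joint angles (θ0=90°, θ1=180°, e=3)
t=5 rotate(0, 180) ⇒ joint angles (θ0=270°, θ1=180°, e=3)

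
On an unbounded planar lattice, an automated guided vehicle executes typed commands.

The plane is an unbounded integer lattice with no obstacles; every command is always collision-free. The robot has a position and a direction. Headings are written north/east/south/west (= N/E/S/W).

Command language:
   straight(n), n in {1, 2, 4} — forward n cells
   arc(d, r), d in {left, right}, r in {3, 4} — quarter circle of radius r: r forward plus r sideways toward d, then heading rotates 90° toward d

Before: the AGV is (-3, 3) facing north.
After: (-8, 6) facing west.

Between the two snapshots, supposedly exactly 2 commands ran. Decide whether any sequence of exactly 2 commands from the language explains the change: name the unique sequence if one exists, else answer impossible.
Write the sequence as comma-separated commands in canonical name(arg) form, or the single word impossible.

arc(left, 3), straight(2)

key: running straight(2) before arc(left, 3) would end elsewhere — order is forced
t0: (-3, 3) facing north
[1] after arc(left, 3): (-6, 6) facing west
[2] after straight(2): (-8, 6) facing west
no rival 2-sequence matches.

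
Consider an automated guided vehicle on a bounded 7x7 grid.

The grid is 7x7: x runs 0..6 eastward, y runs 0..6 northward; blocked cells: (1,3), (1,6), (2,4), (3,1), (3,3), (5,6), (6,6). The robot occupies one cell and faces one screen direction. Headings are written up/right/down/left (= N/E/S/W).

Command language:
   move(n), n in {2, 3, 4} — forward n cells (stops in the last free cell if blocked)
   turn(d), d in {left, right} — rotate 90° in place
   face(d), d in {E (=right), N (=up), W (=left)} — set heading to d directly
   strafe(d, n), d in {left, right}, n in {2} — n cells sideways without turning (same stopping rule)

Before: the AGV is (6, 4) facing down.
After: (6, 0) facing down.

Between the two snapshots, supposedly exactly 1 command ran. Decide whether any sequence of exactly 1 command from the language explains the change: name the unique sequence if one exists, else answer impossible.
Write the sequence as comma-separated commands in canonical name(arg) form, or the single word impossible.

move(4)

key: heading stays S — the single command does not turn
t0: (6, 4) facing down
[1] after move(4): (6, 0) facing down
uniquely the one of 10 1-step routes that fits.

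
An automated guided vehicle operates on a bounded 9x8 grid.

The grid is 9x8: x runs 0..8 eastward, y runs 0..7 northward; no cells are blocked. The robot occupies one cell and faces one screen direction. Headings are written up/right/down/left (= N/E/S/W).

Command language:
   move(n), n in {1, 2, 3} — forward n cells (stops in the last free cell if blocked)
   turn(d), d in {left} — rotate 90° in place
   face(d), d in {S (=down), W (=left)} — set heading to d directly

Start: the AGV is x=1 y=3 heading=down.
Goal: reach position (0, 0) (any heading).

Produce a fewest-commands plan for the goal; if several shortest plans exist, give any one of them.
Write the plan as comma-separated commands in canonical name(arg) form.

start: x=1 y=3 heading=down
step 1 (move(3)): x=1 y=0 heading=down
step 2 (face(W)): x=1 y=0 heading=left
step 3 (move(2)): x=0 y=0 heading=left
no 2-step plan works, so 3 is optimal.

move(3), face(W), move(2)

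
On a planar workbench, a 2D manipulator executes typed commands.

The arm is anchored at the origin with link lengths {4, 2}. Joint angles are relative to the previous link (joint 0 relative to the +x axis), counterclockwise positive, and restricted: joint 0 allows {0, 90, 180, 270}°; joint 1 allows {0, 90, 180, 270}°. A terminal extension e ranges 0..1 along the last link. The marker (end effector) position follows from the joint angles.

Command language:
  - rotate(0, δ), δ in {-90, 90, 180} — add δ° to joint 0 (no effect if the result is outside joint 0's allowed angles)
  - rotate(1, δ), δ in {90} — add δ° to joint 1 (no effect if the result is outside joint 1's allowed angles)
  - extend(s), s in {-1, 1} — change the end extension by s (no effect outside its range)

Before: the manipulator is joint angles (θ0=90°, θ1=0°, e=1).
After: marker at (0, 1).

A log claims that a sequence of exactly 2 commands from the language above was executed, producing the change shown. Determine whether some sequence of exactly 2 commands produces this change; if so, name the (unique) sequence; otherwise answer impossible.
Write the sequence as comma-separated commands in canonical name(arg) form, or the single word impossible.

rotate(1, 90), rotate(1, 90)

t0: joint angles (θ0=90°, θ1=0°, e=1)
1. rotate(1, 90) → joint angles (θ0=90°, θ1=90°, e=1)
2. rotate(1, 90) → joint angles (θ0=90°, θ1=180°, e=1)
no rival 2-sequence matches.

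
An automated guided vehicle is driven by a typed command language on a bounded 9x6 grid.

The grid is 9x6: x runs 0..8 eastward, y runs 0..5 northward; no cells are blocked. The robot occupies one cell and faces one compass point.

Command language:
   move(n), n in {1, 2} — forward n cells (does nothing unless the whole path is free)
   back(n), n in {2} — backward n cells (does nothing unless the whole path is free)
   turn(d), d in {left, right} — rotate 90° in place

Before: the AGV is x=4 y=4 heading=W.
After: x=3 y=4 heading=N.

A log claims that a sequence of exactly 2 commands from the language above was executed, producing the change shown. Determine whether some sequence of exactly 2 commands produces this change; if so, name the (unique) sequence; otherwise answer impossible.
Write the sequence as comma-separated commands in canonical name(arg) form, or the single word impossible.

move(1), turn(right)

key: order matters: swapping move(1) and turn(right) lands elsewhere
from: x=4 y=4 heading=W
t=1 move(1) ⇒ x=3 y=4 heading=W
t=2 turn(right) ⇒ x=3 y=4 heading=N
no rival 2-sequence matches.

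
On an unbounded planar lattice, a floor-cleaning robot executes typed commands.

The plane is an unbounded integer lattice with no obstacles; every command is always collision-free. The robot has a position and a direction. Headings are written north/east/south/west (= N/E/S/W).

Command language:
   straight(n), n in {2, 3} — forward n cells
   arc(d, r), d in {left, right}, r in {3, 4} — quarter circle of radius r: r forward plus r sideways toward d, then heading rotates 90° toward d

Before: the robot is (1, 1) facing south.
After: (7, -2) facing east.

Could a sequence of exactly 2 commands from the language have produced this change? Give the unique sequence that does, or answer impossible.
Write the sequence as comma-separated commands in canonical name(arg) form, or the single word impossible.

arc(left, 3), straight(3)

key: position moved to (7,-2) AND the heading swung to E — translation plus rotation needed
begin: (1, 1) facing south
t=1 arc(left, 3) ⇒ (4, -2) facing east
t=2 straight(3) ⇒ (7, -2) facing east
no rival 2-sequence matches.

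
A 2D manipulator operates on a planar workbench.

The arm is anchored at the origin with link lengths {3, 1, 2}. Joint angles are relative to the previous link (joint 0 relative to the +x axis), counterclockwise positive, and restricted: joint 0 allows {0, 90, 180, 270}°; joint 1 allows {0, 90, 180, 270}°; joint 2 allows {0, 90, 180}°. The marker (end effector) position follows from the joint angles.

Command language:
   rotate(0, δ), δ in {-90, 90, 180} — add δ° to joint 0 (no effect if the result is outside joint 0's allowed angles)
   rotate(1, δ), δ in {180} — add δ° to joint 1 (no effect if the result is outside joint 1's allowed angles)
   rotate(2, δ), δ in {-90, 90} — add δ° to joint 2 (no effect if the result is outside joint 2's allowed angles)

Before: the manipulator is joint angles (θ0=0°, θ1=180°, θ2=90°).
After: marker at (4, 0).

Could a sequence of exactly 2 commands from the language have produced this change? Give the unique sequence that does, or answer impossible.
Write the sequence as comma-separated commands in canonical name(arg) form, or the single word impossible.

rotate(2, 90), rotate(2, 90)

initial: joint angles (θ0=0°, θ1=180°, θ2=90°)
[1] after rotate(2, 90): joint angles (θ0=0°, θ1=180°, θ2=180°)
[2] after rotate(2, 90): joint angles (θ0=0°, θ1=180°, θ2=180°)
all 36 alternatives checked — unique.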